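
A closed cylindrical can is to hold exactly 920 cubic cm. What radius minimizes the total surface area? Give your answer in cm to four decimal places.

With radius r and height h, πr²h = 920 so h = 920/(πr²), and S(r) = 2πr² + 2πrh = 2πr² + 2·920/r.
S'(r) = 4πr − 2·920/r² = 0 ⇒ r³ = 920/(2π), so r ≈ 5.2707 and h = 2r ≈ 10.5414.
S''(r) = 4π + 4·920/r³ > 0, so this is the minimum; S ≈ 523.6484.

5.2707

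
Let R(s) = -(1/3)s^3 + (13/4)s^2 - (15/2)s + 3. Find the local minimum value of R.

-33/16

Critical points: R'(s) = -s^2 + (13/2)s - 15/2 vanishes at s = 3/2, 5.
R''(s) = -2s + 13/2. R''(3/2) = 7/2 > 0 ⇒ local minimum; R''(5) = -7/2 < 0 ⇒ local maximum.
The local minimum is R(3/2) = -33/16.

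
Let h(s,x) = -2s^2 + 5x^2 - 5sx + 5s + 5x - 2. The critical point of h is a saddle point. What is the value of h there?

∂h/∂s = -4s - 5x + 5 = 0 and ∂h/∂x = -5s + 10x + 5 = 0, so (s, x) = (15/13, 1/13).
The Hessian has h_{ss} = -4, h_{xx} = 10, h_{sx} = -5, giving D = -65 < 0, so the point is a saddle point.
h(15/13, 1/13) = 14/13.

14/13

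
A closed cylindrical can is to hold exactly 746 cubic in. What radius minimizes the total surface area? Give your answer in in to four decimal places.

4.9150

With radius r and height h, πr²h = 746 so h = 746/(πr²), and S(r) = 2πr² + 2πrh = 2πr² + 2·746/r.
S'(r) = 4πr − 2·746/r² = 0 ⇒ r³ = 746/(2π), so r ≈ 4.9150 and h = 2r ≈ 9.8299.
S''(r) = 4π + 4·746/r³ > 0, so this is the minimum; S ≈ 455.3449.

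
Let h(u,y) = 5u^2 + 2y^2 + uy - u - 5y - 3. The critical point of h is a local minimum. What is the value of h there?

-239/39

∂h/∂u = 10u + y - 1 = 0 and ∂h/∂y = u + 4y - 5 = 0, so (u, y) = (-1/39, 49/39).
The Hessian has h_{uu} = 10, h_{yy} = 4, h_{uy} = 1, giving D = 39 > 0 with h_{uu} > 0, so the point is a local minimum.
h(-1/39, 49/39) = -239/39.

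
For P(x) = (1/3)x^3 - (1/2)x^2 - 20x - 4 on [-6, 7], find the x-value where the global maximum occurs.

P'(x) = x^2 - x - 20, which vanishes at x = -4 and x = 5.
Candidates: P(-6) = 26; P(-4) = 140/3; P(5) = -449/6; P(7) = -325/6.
The maximum over the interval is 140/3, attained at x = -4.

-4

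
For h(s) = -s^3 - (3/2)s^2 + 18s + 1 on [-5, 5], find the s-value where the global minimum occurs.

Differentiating, h'(s) = -3s^2 - 3s + 18; which vanishes at s = -3 and s = 2.
Compare values at every candidate in [-5, 5]: h(-5) = -3/2; h(-3) = -79/2; h(2) = 23; h(5) = -143/2.
So the minimum is h(5) = -143/2.

5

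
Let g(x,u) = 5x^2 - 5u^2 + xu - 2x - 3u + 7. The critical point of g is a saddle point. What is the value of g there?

726/101

∂g/∂x = 10x + u - 2 = 0 and ∂g/∂u = x - 10u - 3 = 0, so (x, u) = (23/101, -28/101).
The Hessian has g_{xx} = 10, g_{uu} = -10, g_{xu} = 1, giving D = -101 < 0, so the point is a saddle point.
g(23/101, -28/101) = 726/101.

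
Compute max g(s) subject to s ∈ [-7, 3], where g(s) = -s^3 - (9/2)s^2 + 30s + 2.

The derivative is -3s^2 - 9s + 30, which vanishes at s = -5 and s = 2.
Evaluating at the critical points and endpoints: g(-7) = -171/2; g(-5) = -271/2; g(2) = 36; g(3) = 49/2.
So the maximum is g(2) = 36.

36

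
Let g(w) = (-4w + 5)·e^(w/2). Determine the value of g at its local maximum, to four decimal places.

By the product rule, g'(w) = (-2w - 3/2)·e^(w/2). Since e^(w/2) > 0, the only critical point is w = -3/4.
g''(-3/4) has the same sign as -2 < 0, so this is a local maximum.
g(-3/4) = (8)·e^(-3/8) ≈ 5.4983.

5.4983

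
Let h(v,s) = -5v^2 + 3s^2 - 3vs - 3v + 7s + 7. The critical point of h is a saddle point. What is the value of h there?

∂h/∂v = -10v - 3s - 3 = 0 and ∂h/∂s = -3v + 6s + 7 = 0, so (v, s) = (1/23, -79/69).
The Hessian has h_{vv} = -10, h_{ss} = 6, h_{vs} = -3, giving D = -69 < 0, so the point is a saddle point.
h(1/23, -79/69) = 202/69.

202/69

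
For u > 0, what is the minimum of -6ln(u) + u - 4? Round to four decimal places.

-8.7506

P'(u) = -6/u + 1 = 0 gives u = 6.
P''(u) = 6/u², which is positive for u > 0, so this is a local minimum.
P(6) = -6·ln(6) + 6 - 4 ≈ -8.7506.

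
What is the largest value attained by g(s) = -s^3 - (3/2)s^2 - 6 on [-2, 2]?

-4

Differentiating, g'(s) = -3s^2 - 3s; which vanishes at s = -1 and s = 0.
Evaluating at the critical points and endpoints: g(-2) = -4, g(-1) = -13/2, g(0) = -6, g(2) = -20.
The maximum over the interval is -4, attained at s = -2.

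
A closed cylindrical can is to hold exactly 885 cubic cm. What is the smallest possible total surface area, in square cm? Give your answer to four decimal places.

510.2818

With radius r and height h, πr²h = 885 so h = 885/(πr²), and S(r) = 2πr² + 2πrh = 2πr² + 2·885/r.
S'(r) = 4πr − 2·885/r² = 0 ⇒ r³ = 885/(2π), so r ≈ 5.2030 and h = 2r ≈ 10.4060.
S''(r) = 4π + 4·885/r³ > 0, so this is the minimum; S ≈ 510.2818.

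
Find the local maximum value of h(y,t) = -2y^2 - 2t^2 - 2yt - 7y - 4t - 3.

∂h/∂y = -4y - 2t - 7 = 0 and ∂h/∂t = -2y - 4t - 4 = 0, so (y, t) = (-5/3, -1/6).
The Hessian has h_{yy} = -4, h_{tt} = -4, h_{yt} = -2, giving D = 12 > 0 with h_{yy} < 0, so the point is a local maximum.
h(-5/3, -1/6) = 19/6.

19/6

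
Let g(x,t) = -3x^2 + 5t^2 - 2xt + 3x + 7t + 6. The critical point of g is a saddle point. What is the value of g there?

∂g/∂x = -6x - 2t + 3 = 0 and ∂g/∂t = -2x + 10t + 7 = 0, so (x, t) = (11/16, -9/16).
The Hessian has g_{xx} = -6, g_{tt} = 10, g_{xt} = -2, giving D = -64 < 0, so the point is a saddle point.
g(11/16, -9/16) = 81/16.

81/16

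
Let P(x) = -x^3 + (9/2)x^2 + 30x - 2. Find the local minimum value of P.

P'(x) = -3x^2 + 9x + 30. Setting P'(x) = 0 gives x ∈ {-2, 5}.
Since P''(x) = -6x + 9, we get P''(-2) = 21 > 0 ⇒ local minimum; P''(5) = -21 < 0 ⇒ local maximum.
So the local minimum value is P(-2) = -36.

-36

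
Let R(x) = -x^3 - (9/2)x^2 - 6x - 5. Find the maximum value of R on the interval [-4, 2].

11

The derivative is -3x^2 - 9x - 6, which vanishes at x = -2 and x = -1.
Compare values at every candidate in [-4, 2]: R(-4) = 11; R(-2) = -3; R(-1) = -5/2; R(2) = -43.
So the maximum is R(-4) = 11.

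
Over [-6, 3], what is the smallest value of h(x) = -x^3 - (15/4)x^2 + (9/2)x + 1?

-185/4

h'(x) = -3x^2 - (15/2)x + 9/2, which vanishes at x = -3 and x = 1/2.
Evaluating at the critical points and endpoints: h(-6) = 55; h(-3) = -77/4; h(1/2) = 35/16; h(3) = -185/4.
Hence the absolute minimum is -185/4 at x = 3.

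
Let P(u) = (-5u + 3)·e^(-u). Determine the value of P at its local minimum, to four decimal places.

By the product rule, P'(u) = (5u - 8)·e^(-u). Since e^(-u) > 0, the only critical point is u = 8/5.
P''(8/5) has the same sign as 5 > 0, so this is a local minimum.
P(8/5) = (-5)·e^(-8/5) ≈ -1.0095.

-1.0095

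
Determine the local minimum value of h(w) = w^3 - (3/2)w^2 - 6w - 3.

h'(w) = 3w^2 - 3w - 6. Setting h'(w) = 0 gives w ∈ {-1, 2}.
Second-derivative test with h''(w) = 6w - 3: h''(-1) = -9 < 0 ⇒ local maximum; h''(2) = 9 > 0 ⇒ local minimum.
The local minimum is h(2) = -13.

-13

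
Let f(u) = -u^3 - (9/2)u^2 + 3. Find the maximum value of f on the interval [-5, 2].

31/2

Differentiating, f'(u) = -3u^2 - 9u; which vanishes at u = -3 and u = 0.
Compare values at every candidate in [-5, 2]: f(-5) = 31/2, f(-3) = -21/2, f(0) = 3, f(2) = -23.
The maximum over the interval is 31/2, attained at u = -5.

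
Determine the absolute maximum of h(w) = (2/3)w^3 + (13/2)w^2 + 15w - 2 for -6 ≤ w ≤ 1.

Differentiating, h'(w) = 2w^2 + 13w + 15; which vanishes at w = -5 and w = -3/2.
Candidates: h(-6) = -2,  h(-5) = 13/6,  h(-3/2) = -97/8,  h(1) = 121/6.
So the maximum is h(1) = 121/6.

121/6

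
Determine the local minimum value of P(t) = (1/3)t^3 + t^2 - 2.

-2

P'(t) = t^2 + 2t. Setting P'(t) = 0 gives t ∈ {-2, 0}.
Second-derivative test with P''(t) = 2t + 2: P''(-2) = -2 < 0 ⇒ local maximum; P''(0) = 2 > 0 ⇒ local minimum.
The local minimum is P(0) = -2.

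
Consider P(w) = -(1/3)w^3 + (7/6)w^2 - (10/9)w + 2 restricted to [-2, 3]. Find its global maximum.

104/9

P'(w) = -w^2 + (7/3)w - 10/9, which vanishes at w = 2/3 and w = 5/3.
Compare values at every candidate in [-2, 3]: P(-2) = 104/9, P(2/3) = 136/81, P(5/3) = 299/162, P(3) = 1/6.
So the maximum is P(-2) = 104/9.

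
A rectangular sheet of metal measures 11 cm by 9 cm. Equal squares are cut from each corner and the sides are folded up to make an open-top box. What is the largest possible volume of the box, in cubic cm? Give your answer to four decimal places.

With cut size x, the volume is V(x) = x(11 − 2x)(9 − 2x) for 0 < x < 4.5.
V'(x) = 12x^2 − 80x + 99. Setting V'(x) = 0 gives x ≈ 1.6419 (the root in (0, 4.5)).
V''(x) = 24x − 80 is negative there, so this is the maximum; V ≈ 72.4198.

72.4198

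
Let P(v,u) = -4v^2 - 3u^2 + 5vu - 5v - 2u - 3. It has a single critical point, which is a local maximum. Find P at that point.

∂P/∂v = -8v + 5u - 5 = 0 and ∂P/∂u = 5v - 6u - 2 = 0, so (v, u) = (-40/23, -41/23).
The Hessian has P_{vv} = -8, P_{uu} = -6, P_{vu} = 5, giving D = 23 > 0 with P_{vv} < 0, so the point is a local maximum.
P(-40/23, -41/23) = 72/23.

72/23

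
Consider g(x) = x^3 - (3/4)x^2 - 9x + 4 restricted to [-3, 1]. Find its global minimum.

The derivative is 3x^2 - (3/2)x - 9, whose only zero in [-3, 1] is x = -3/2.
Evaluating at the critical points and endpoints: g(-3) = -11/4,  g(-3/2) = 199/16,  g(1) = -19/4.
Hence the absolute minimum is -19/4 at x = 1.

-19/4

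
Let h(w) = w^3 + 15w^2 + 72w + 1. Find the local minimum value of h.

-111

Critical points: h'(w) = 3w^2 + 30w + 72 vanishes at w = -6, -4.
Since h''(w) = 6w + 30, we get h''(-6) = -6 < 0 ⇒ local maximum; h''(-4) = 6 > 0 ⇒ local minimum.
Thus h has its local minimum at w = -4, with value -111.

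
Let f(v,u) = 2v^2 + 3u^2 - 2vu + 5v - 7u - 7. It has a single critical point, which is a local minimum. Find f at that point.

-243/20

∂f/∂v = 4v - 2u + 5 = 0 and ∂f/∂u = -2v + 6u - 7 = 0, so (v, u) = (-4/5, 9/10).
The Hessian has f_{vv} = 4, f_{uu} = 6, f_{vu} = -2, giving D = 20 > 0 with f_{vv} > 0, so the point is a local minimum.
f(-4/5, 9/10) = -243/20.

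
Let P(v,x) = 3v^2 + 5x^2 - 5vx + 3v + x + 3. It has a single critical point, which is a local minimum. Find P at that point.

∂P/∂v = 6v - 5x + 3 = 0 and ∂P/∂x = -5v + 10x + 1 = 0, so (v, x) = (-1, -3/5).
The Hessian has P_{vv} = 6, P_{xx} = 10, P_{vx} = -5, giving D = 35 > 0 with P_{vv} > 0, so the point is a local minimum.
P(-1, -3/5) = 6/5.

6/5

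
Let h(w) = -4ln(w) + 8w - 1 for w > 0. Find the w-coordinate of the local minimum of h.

h'(w) = -4/w + 8 = 0 gives w = 1/2.
h''(w) = 4/w², which is positive for w > 0, so this is a local minimum.
h(1/2) = -4·ln(1/2) + 4 - 1 ≈ 5.7726.

1/2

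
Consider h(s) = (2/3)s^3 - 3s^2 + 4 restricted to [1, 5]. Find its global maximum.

37/3

Differentiating, h'(s) = 2s^2 - 6s; whose only zero in [1, 5] is s = 3.
Compare values at every candidate in [1, 5]: h(1) = 5/3, h(3) = -5, h(5) = 37/3.
So the maximum is h(5) = 37/3.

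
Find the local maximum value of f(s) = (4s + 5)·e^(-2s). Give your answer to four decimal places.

8.9634

By the product rule, f'(s) = (-8s - 6)·e^(-2s). Since e^(-2s) > 0, the only critical point is s = -3/4.
f''(-3/4) has the same sign as -8 < 0, so this is a local maximum.
f(-3/4) = (2)·e^(3/2) ≈ 8.9634.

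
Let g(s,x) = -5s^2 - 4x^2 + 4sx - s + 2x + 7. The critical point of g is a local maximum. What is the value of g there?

29/4

∂g/∂s = -10s + 4x - 1 = 0 and ∂g/∂x = 4s - 8x + 2 = 0, so (s, x) = (0, 1/4).
The Hessian has g_{ss} = -10, g_{xx} = -8, g_{sx} = 4, giving D = 64 > 0 with g_{ss} < 0, so the point is a local maximum.
g(0, 1/4) = 29/4.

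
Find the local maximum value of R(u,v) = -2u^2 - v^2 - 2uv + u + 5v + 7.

69/4

∂R/∂u = -4u - 2v + 1 = 0 and ∂R/∂v = -2u - 2v + 5 = 0, so (u, v) = (-2, 9/2).
The Hessian has R_{uu} = -4, R_{vv} = -2, R_{uv} = -2, giving D = 4 > 0 with R_{uu} < 0, so the point is a local maximum.
R(-2, 9/2) = 69/4.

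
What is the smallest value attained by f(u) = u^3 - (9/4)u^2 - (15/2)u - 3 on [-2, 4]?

The derivative is 3u^2 - (9/2)u - 15/2, which vanishes at u = -1 and u = 5/2.
Evaluating at the critical points and endpoints: f(-2) = -5; f(-1) = 5/4; f(5/2) = -323/16; f(4) = -5.
Hence the absolute minimum is -323/16 at u = 5/2.

-323/16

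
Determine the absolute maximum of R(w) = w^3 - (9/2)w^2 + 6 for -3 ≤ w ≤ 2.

The derivative is 3w^2 - 9w, whose only zero in [-3, 2] is w = 0.
Evaluating at the critical points and endpoints: R(-3) = -123/2; R(0) = 6; R(2) = -4.
So the maximum is R(0) = 6.

6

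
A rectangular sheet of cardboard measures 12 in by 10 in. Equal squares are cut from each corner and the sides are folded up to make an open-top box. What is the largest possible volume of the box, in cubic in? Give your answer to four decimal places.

96.7706

With cut size x, the volume is V(x) = x(12 − 2x)(10 − 2x) for 0 < x < 5.
V'(x) = 12x^2 − 88x + 120. Setting V'(x) = 0 gives x ≈ 1.8107 (the root in (0, 5)).
V''(x) = 24x − 88 is negative there, so this is the maximum; V ≈ 96.7706.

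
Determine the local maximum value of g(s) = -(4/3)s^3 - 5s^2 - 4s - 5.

-49/12

g'(s) = -4s^2 - 10s - 4 = 0 at s = -2, -1/2.
Since g''(s) = -8s - 10, we get g''(-2) = 6 > 0 ⇒ local minimum; g''(-1/2) = -6 < 0 ⇒ local maximum.
Thus g has its local maximum at s = -1/2, with value -49/12.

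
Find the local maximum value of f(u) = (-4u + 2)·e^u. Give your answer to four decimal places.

Differentiating with the product rule gives f'(u) = (-4u - 2)·e^u. Since e^u > 0, the only critical point is u = -1/2.
f''(-1/2) has the same sign as -4 < 0, so this is a local maximum.
f(-1/2) = (4)·e^(-1/2) ≈ 2.4261.

2.4261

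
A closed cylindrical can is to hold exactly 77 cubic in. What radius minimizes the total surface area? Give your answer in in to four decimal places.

With radius r and height h, πr²h = 77 so h = 77/(πr²), and S(r) = 2πr² + 2πrh = 2πr² + 2·77/r.
S'(r) = 4πr − 2·77/r² = 0 ⇒ r³ = 77/(2π), so r ≈ 2.3055 and h = 2r ≈ 4.6111.
S''(r) = 4π + 4·77/r³ > 0, so this is the minimum; S ≈ 100.1940.

2.3055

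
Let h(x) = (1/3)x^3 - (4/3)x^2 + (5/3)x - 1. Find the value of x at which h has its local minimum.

h'(x) = x^2 - (8/3)x + 5/3 = 0 at x = 1, 5/3.
Since h''(x) = 2x - 8/3, we get h''(1) = -2/3 < 0 ⇒ local maximum; h''(5/3) = 2/3 > 0 ⇒ local minimum.
Thus h has its local minimum at x = 5/3, with value -31/81.

5/3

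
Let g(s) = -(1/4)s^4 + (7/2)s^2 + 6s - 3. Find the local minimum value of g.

-23/4

Critical points: g'(s) = -s^3 + 7s + 6 vanishes at s = -2, -1, 3.
g''(s) = -3s^2 + 7. g''(-2) = -5 < 0 ⇒ local maximum; g''(-1) = 4 > 0 ⇒ local minimum; g''(3) = -20 < 0 ⇒ local maximum.
Thus g has its local minimum at s = -1, with value -23/4.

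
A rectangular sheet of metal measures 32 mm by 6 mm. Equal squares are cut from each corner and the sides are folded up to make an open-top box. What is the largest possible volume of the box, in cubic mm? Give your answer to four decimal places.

With cut size x, the volume is V(x) = x(32 − 2x)(6 − 2x) for 0 < x < 3.
V'(x) = 12x^2 − 152x + 192. Setting V'(x) = 0 gives x ≈ 1.4230 (the root in (0, 3)).
V''(x) = 24x − 152 is negative there, so this is the maximum; V ≈ 130.8473.

130.8473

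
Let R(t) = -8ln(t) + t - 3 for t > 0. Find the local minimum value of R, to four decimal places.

R'(t) = -8/t + 1 = 0 gives t = 8.
R''(t) = 8/t², which is positive for t > 0, so this is a local minimum.
R(8) = -8·ln(8) + 8 - 3 ≈ -11.6355.

-11.6355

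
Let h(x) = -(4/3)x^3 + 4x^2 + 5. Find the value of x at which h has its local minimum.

h'(x) = -4x^2 + 8x. Setting h'(x) = 0 gives x ∈ {0, 2}.
Since h''(x) = -8x + 8, we get h''(0) = 8 > 0 ⇒ local minimum; h''(2) = -8 < 0 ⇒ local maximum.
So the local minimum value is h(0) = 5.

0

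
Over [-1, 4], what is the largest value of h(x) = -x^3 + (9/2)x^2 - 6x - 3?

17/2

h'(x) = -3x^2 + 9x - 6, which vanishes at x = 1 and x = 2.
Compare values at every candidate in [-1, 4]: h(-1) = 17/2,  h(1) = -11/2,  h(2) = -5,  h(4) = -19.
The maximum over the interval is 17/2, attained at x = -1.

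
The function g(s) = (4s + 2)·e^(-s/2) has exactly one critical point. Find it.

3/2

g'(s) = 4·e^(-s/2) + (4s + 2)·(-1/2)·e^(-s/2) = (-2s + 3)·e^(-s/2). Since e^(-s/2) > 0, the only critical point is s = 3/2.
g''(3/2) has the same sign as -2 < 0, so this is a local maximum.
g(3/2) = (8)·e^(-3/4) ≈ 3.7789.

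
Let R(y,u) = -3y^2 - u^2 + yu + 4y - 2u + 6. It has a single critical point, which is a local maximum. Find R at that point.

86/11

∂R/∂y = -6y + u + 4 = 0 and ∂R/∂u = y - 2u - 2 = 0, so (y, u) = (6/11, -8/11).
The Hessian has R_{yy} = -6, R_{uu} = -2, R_{yu} = 1, giving D = 11 > 0 with R_{yy} < 0, so the point is a local maximum.
R(6/11, -8/11) = 86/11.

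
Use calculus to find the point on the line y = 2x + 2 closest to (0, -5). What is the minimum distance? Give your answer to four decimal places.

3.1305

Minimize D(x)^2 = (x + 0)^2 + (2x + 7)^2.
d/dx[D^2] = 2(x + 0) + 2·2·(2x + 7) = 0 ⇒ x = -14/5.
Then y = -18/5 and the distance is √(49/5) ≈ 3.1305.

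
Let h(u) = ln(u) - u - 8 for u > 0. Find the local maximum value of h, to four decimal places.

-9.0000

h'(u) = 1/u − 1 = 0 gives u = 1.
h''(u) = -1/u², which is negative for u > 0, so this is a local maximum.
h(1) = 1·ln(1) - 1 - 8 ≈ -9.0000.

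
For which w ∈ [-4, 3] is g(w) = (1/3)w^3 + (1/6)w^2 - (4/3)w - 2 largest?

3

g'(w) = w^2 + (1/3)w - 4/3, which vanishes at w = -4/3 and w = 1.
Evaluating at the critical points and endpoints: g(-4) = -46/3, g(-4/3) = -58/81, g(1) = -17/6, g(3) = 9/2.
So the maximum is g(3) = 9/2.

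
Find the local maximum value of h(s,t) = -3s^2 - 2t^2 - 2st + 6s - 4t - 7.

∂h/∂s = -6s - 2t + 6 = 0 and ∂h/∂t = -2s - 4t - 4 = 0, so (s, t) = (8/5, -9/5).
The Hessian has h_{ss} = -6, h_{tt} = -4, h_{st} = -2, giving D = 20 > 0 with h_{ss} < 0, so the point is a local maximum.
h(8/5, -9/5) = 7/5.

7/5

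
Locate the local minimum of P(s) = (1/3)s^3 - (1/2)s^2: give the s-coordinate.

1

Critical points: P'(s) = s^2 - s vanishes at s = 0, 1.
P''(s) = 2s - 1. P''(0) = -1 < 0 ⇒ local maximum; P''(1) = 1 > 0 ⇒ local minimum.
Thus P has its local minimum at s = 1, with value -1/6.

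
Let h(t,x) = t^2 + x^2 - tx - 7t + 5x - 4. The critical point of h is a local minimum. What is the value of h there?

∂h/∂t = 2t - x - 7 = 0 and ∂h/∂x = -t + 2x + 5 = 0, so (t, x) = (3, -1).
The Hessian has h_{tt} = 2, h_{xx} = 2, h_{tx} = -1, giving D = 3 > 0 with h_{tt} > 0, so the point is a local minimum.
h(3, -1) = -17.

-17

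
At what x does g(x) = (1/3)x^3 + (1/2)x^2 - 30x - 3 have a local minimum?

5

g'(x) = x^2 + x - 30. Setting g'(x) = 0 gives x ∈ {-6, 5}.
Second-derivative test with g''(x) = 2x + 1: g''(-6) = -11 < 0 ⇒ local maximum; g''(5) = 11 > 0 ⇒ local minimum.
Thus g has its local minimum at x = 5, with value -593/6.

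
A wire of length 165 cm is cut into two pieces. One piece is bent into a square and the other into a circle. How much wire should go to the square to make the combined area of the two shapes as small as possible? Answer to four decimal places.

92.4164

Let x be the length used for the square. Square side x/4; circle radius (165−x)/(2π).
A(x) = (x/4)² + π·((165−x)/(2π))² = x²/16 + (165−x)²/(4π) for 0 ≤ x ≤ 165. A'(x) = x/8 − (165−x)/(2π) = 0 gives x = 4·165/(π+4) ≈ 92.4164.
A'' = 1/8 + 1/(2π) > 0, so this gives the minimum combined area; x ≈ 92.4164 cm to the square.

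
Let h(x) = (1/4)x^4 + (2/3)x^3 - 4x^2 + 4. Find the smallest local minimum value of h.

h'(x) = x^3 + 2x^2 - 8x = 0 at x = -4, 0, 2.
Since h''(x) = 3x^2 + 4x - 8, we get h''(-4) = 24 > 0 ⇒ local minimum; h''(0) = -8 < 0 ⇒ local maximum; h''(2) = 12 > 0 ⇒ local minimum.
The smallest local minimum is h(-4) = -116/3.

-116/3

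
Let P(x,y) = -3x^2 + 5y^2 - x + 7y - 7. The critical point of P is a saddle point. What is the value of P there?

-281/30

∂P/∂x = -6x - 1 = 0 and ∂P/∂y = 10y + 7 = 0, so (x, y) = (-1/6, -7/10).
The Hessian has P_{xx} = -6, P_{yy} = 10, P_{xy} = 0, giving D = -60 < 0, so the point is a saddle point.
P(-1/6, -7/10) = -281/30.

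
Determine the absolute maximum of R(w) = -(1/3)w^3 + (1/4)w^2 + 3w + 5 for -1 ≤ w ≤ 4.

28/3

The derivative is -w^2 + (1/2)w + 3, whose only zero in [-1, 4] is w = 2.
Candidates: R(-1) = 31/12, R(2) = 28/3, R(4) = -1/3.
The maximum over the interval is 28/3, attained at w = 2.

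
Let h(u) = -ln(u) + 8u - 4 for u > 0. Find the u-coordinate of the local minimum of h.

h'(u) = -1/u + 8 = 0 gives u = 1/8.
h''(u) = 1/u², which is positive for u > 0, so this is a local minimum.
h(1/8) = -1·ln(1/8) + 1 - 4 ≈ -0.9206.

1/8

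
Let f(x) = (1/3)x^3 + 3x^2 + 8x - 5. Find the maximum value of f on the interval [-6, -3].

The derivative is x^2 + 6x + 8, whose only zero in [-6, -3] is x = -4.
Evaluating at the critical points and endpoints: f(-6) = -17,  f(-4) = -31/3,  f(-3) = -11.
So the maximum is f(-4) = -31/3.

-31/3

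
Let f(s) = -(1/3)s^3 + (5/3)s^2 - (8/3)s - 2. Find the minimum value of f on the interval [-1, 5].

-46/3

Differentiating, f'(s) = -s^2 + (10/3)s - 8/3; which vanishes at s = 4/3 and s = 2.
Candidates: f(-1) = 8/3,  f(4/3) = -274/81,  f(2) = -10/3,  f(5) = -46/3.
Hence the absolute minimum is -46/3 at s = 5.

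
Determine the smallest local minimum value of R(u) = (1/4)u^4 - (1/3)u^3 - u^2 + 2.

Critical points: R'(u) = u^3 - u^2 - 2u vanishes at u = -1, 0, 2.
Since R''(u) = 3u^2 - 2u - 2, we get R''(-1) = 3 > 0 ⇒ local minimum; R''(0) = -2 < 0 ⇒ local maximum; R''(2) = 6 > 0 ⇒ local minimum.
So the smallest local minimum value is R(2) = -2/3.

-2/3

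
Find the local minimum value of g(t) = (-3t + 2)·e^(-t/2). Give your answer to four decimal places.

g'(t) = (-3)·e^(-t/2) + (-3t + 2)·(-1/2)·e^(-t/2) = ((3/2)t - 4)·e^(-t/2). Since e^(-t/2) > 0, the only critical point is t = 8/3.
g''(8/3) has the same sign as 3/2 > 0, so this is a local minimum.
g(8/3) = (-6)·e^(-4/3) ≈ -1.5816.

-1.5816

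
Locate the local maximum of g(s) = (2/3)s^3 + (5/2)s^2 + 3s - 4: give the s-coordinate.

-3/2

g'(s) = 2s^2 + 5s + 3 = 0 at s = -3/2, -1.
Since g''(s) = 4s + 5, we get g''(-3/2) = -1 < 0 ⇒ local maximum; g''(-1) = 1 > 0 ⇒ local minimum.
So the local maximum value is g(-3/2) = -41/8.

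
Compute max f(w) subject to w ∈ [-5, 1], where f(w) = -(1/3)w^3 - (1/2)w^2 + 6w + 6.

67/6

Differentiating, f'(w) = -w^2 - w + 6; whose only zero in [-5, 1] is w = -3.
Evaluating at the critical points and endpoints: f(-5) = 31/6, f(-3) = -15/2, f(1) = 67/6.
The maximum over the interval is 67/6, attained at w = 1.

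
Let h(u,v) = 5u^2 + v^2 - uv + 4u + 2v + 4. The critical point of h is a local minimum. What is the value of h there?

∂h/∂u = 10u - v + 4 = 0 and ∂h/∂v = -u + 2v + 2 = 0, so (u, v) = (-10/19, -24/19).
The Hessian has h_{uu} = 10, h_{vv} = 2, h_{uv} = -1, giving D = 19 > 0 with h_{uu} > 0, so the point is a local minimum.
h(-10/19, -24/19) = 32/19.

32/19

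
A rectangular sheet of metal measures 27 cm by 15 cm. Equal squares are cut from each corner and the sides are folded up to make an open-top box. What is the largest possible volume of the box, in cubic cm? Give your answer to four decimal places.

567.4252

With cut size x, the volume is V(x) = x(27 − 2x)(15 − 2x) for 0 < x < 7.5.
V'(x) = 12x^2 − 168x + 405. Setting V'(x) = 0 gives x ≈ 3.0949 (the root in (0, 7.5)).
V''(x) = 24x − 168 is negative there, so this is the maximum; V ≈ 567.4252.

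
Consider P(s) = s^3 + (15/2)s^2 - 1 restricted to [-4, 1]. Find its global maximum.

55

Differentiating, P'(s) = 3s^2 + 15s; whose only zero in [-4, 1] is s = 0.
Evaluating at the critical points and endpoints: P(-4) = 55; P(0) = -1; P(1) = 15/2.
The maximum over the interval is 55, attained at s = -4.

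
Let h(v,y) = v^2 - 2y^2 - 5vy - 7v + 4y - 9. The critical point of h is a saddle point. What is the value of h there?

∂h/∂v = 2v - 5y - 7 = 0 and ∂h/∂y = -5v - 4y + 4 = 0, so (v, y) = (16/11, -9/11).
The Hessian has h_{vv} = 2, h_{yy} = -4, h_{vy} = -5, giving D = -33 < 0, so the point is a saddle point.
h(16/11, -9/11) = -173/11.

-173/11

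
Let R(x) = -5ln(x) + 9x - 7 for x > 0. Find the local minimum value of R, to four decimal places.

R'(x) = -5/x + 9 = 0 gives x = 5/9.
R''(x) = 5/x², which is positive for x > 0, so this is a local minimum.
R(5/9) = -5·ln(5/9) + 5 - 7 ≈ 0.9389.

0.9389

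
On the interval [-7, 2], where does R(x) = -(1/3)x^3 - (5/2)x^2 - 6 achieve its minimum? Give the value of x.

R'(x) = -x^2 - 5x, which vanishes at x = -5 and x = 0.
Compare values at every candidate in [-7, 2]: R(-7) = -85/6,  R(-5) = -161/6,  R(0) = -6,  R(2) = -56/3.
So the minimum is R(-5) = -161/6.

-5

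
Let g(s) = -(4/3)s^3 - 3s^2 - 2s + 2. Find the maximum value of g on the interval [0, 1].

Differentiating, g'(s) = -4s^2 - 6s - 2; which has no zeros in [0, 1].
Evaluating at the critical points and endpoints: g(0) = 2,  g(1) = -13/3.
So the maximum is g(0) = 2.

2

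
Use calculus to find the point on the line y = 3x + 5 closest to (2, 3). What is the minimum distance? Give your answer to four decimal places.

Minimize D(x)^2 = (x - 2)^2 + (3x + 2)^2.
d/dx[D^2] = 2(x - 2) + 2·3·(3x + 2) = 0 ⇒ x = -2/5.
Then y = 19/5 and the distance is √(32/5) ≈ 2.5298.

2.5298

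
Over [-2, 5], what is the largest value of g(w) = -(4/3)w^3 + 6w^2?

Differentiating, g'(w) = -4w^2 + 12w; which vanishes at w = 0 and w = 3.
Compare values at every candidate in [-2, 5]: g(-2) = 104/3, g(0) = 0, g(3) = 18, g(5) = -50/3.
So the maximum is g(-2) = 104/3.

104/3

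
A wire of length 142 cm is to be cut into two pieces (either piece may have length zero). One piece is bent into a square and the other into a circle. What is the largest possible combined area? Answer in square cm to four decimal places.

1604.6001

Let x be the length used for the square. Square side x/4; circle radius (142−x)/(2π).
A(x) = (x/4)² + π·((142−x)/(2π))² = x²/16 + (142−x)²/(4π) for 0 ≤ x ≤ 142. A'(x) = x/8 − (142−x)/(2π) = 0 gives x = 4·142/(π+4) ≈ 79.5341.
A'' > 0, so the interior critical point is a minimum; the maximum is at an endpoint. A(0) = 1604.6001 and A(142) = 1260.2500, so the largest area is 1604.6001.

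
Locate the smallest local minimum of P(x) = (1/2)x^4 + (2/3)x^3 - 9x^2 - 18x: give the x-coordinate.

Critical points: P'(x) = 2x^3 + 2x^2 - 18x - 18 vanishes at x = -3, -1, 3.
Since P''(x) = 6x^2 + 4x - 18, we get P''(-3) = 24 > 0 ⇒ local minimum; P''(-1) = -16 < 0 ⇒ local maximum; P''(3) = 48 > 0 ⇒ local minimum.
So the smallest local minimum value is P(3) = -153/2.

3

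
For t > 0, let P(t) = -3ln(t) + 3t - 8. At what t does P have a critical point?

P'(t) = -3/t + 3 = 0 gives t = 1.
P''(t) = 3/t², which is positive for t > 0, so this is a local minimum.
P(1) = -3·ln(1) + 3 - 8 ≈ -5.0000.

1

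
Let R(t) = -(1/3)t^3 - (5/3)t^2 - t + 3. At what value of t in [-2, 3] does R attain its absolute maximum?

Differentiating, R'(t) = -t^2 - (10/3)t - 1; whose only zero in [-2, 3] is t = -1/3.
Candidates: R(-2) = 1,  R(-1/3) = 256/81,  R(3) = -24.
The maximum over the interval is 256/81, attained at t = -1/3.

-1/3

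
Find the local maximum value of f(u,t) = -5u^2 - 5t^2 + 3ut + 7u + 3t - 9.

∂f/∂u = -10u + 3t + 7 = 0 and ∂f/∂t = 3u - 10t + 3 = 0, so (u, t) = (79/91, 51/91).
The Hessian has f_{uu} = -10, f_{tt} = -10, f_{ut} = 3, giving D = 91 > 0 with f_{uu} < 0, so the point is a local maximum.
f(79/91, 51/91) = -466/91.

-466/91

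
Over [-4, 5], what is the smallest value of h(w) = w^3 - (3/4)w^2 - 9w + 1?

-39

Differentiating, h'(w) = 3w^2 - (3/2)w - 9; which vanishes at w = -3/2 and w = 2.
Candidates: h(-4) = -39, h(-3/2) = 151/16, h(2) = -12, h(5) = 249/4.
So the minimum is h(-4) = -39.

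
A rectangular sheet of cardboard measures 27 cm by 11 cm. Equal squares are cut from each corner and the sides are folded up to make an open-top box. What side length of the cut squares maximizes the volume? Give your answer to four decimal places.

2.4140

With cut size x, the volume is V(x) = x(27 − 2x)(11 − 2x) for 0 < x < 5.5.
V'(x) = 12x^2 − 152x + 297. Setting V'(x) = 0 gives x ≈ 2.4140 (the root in (0, 5.5)).
V''(x) = 24x − 152 is negative there, so this is the maximum; V ≈ 330.3452.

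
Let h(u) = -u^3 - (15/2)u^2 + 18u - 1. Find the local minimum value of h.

-163

Critical points: h'(u) = -3u^2 - 15u + 18 vanishes at u = -6, 1.
h''(u) = -6u - 15. h''(-6) = 21 > 0 ⇒ local minimum; h''(1) = -21 < 0 ⇒ local maximum.
The local minimum is h(-6) = -163.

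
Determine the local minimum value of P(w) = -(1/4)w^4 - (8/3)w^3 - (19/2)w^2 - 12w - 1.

Critical points: P'(w) = -w^3 - 8w^2 - 19w - 12 vanishes at w = -4, -3, -1.
P''(w) = -3w^2 - 16w - 19. P''(-4) = -3 < 0 ⇒ local maximum; P''(-3) = 2 > 0 ⇒ local minimum; P''(-1) = -6 < 0 ⇒ local maximum.
Thus P has its local minimum at w = -3, with value 5/4.

5/4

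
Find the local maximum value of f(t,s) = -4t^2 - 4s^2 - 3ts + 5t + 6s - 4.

∂f/∂t = -8t - 3s + 5 = 0 and ∂f/∂s = -3t - 8s + 6 = 0, so (t, s) = (2/5, 3/5).
The Hessian has f_{tt} = -8, f_{ss} = -8, f_{ts} = -3, giving D = 55 > 0 with f_{tt} < 0, so the point is a local maximum.
f(2/5, 3/5) = -6/5.

-6/5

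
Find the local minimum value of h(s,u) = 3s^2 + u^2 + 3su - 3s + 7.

4

∂h/∂s = 6s + 3u - 3 = 0 and ∂h/∂u = 3s + 2u = 0, so (s, u) = (2, -3).
The Hessian has h_{ss} = 6, h_{uu} = 2, h_{su} = 3, giving D = 3 > 0 with h_{ss} > 0, so the point is a local minimum.
h(2, -3) = 4.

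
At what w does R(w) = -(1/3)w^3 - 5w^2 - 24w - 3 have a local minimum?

-6

Critical points: R'(w) = -w^2 - 10w - 24 vanishes at w = -6, -4.
R''(w) = -2w - 10. R''(-6) = 2 > 0 ⇒ local minimum; R''(-4) = -2 < 0 ⇒ local maximum.
The local minimum is R(-6) = 33.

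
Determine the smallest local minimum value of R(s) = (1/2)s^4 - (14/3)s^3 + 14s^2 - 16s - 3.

-41/3

Critical points: R'(s) = 2s^3 - 14s^2 + 28s - 16 vanishes at s = 1, 2, 4.
Since R''(s) = 6s^2 - 28s + 28, we get R''(1) = 6 > 0 ⇒ local minimum; R''(2) = -4 < 0 ⇒ local maximum; R''(4) = 12 > 0 ⇒ local minimum.
The smallest local minimum is R(4) = -41/3.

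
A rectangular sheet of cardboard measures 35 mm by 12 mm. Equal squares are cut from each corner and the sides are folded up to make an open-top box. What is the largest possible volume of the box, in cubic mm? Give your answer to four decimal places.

With cut size x, the volume is V(x) = x(35 − 2x)(12 − 2x) for 0 < x < 6.
V'(x) = 12x^2 − 188x + 420. Setting V'(x) = 0 gives x ≈ 2.6990 (the root in (0, 6)).
V''(x) = 24x − 188 is negative there, so this is the maximum; V ≈ 527.4721.

527.4721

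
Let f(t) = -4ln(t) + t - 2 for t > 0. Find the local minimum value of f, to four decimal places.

-3.5452

f'(t) = -4/t + 1 = 0 gives t = 4.
f''(t) = 4/t², which is positive for t > 0, so this is a local minimum.
f(4) = -4·ln(4) + 4 - 2 ≈ -3.5452.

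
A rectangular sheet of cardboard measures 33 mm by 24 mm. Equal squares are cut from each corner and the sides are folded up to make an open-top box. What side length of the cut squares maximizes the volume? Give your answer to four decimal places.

4.5756

With cut size x, the volume is V(x) = x(33 − 2x)(24 − 2x) for 0 < x < 12.
V'(x) = 12x^2 − 228x + 792. Setting V'(x) = 0 gives x ≈ 4.5756 (the root in (0, 12)).
V''(x) = 24x − 228 is negative there, so this is the maximum; V ≈ 1620.3392.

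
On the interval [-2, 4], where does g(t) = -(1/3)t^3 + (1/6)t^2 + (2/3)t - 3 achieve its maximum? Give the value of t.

Differentiating, g'(t) = -t^2 + (1/3)t + 2/3; which vanishes at t = -2/3 and t = 1.
Evaluating at the critical points and endpoints: g(-2) = -1,  g(-2/3) = -265/81,  g(1) = -5/2,  g(4) = -19.
Hence the absolute maximum is -1 at t = -2.

-2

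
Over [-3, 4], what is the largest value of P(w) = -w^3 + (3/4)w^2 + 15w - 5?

345/16

The derivative is -3w^2 + (3/2)w + 15, which vanishes at w = -2 and w = 5/2.
Candidates: P(-3) = -65/4; P(-2) = -24; P(5/2) = 345/16; P(4) = 3.
So the maximum is P(5/2) = 345/16.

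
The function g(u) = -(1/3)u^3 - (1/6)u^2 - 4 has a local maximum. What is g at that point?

-4

g'(u) = -u^2 - (1/3)u. Setting g'(u) = 0 gives u ∈ {-1/3, 0}.
Since g''(u) = -2u - 1/3, we get g''(-1/3) = 1/3 > 0 ⇒ local minimum; g''(0) = -1/3 < 0 ⇒ local maximum.
Thus g has its local maximum at u = 0, with value -4.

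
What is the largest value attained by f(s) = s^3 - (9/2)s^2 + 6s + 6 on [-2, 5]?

97/2

f'(s) = 3s^2 - 9s + 6, which vanishes at s = 1 and s = 2.
Evaluating at the critical points and endpoints: f(-2) = -32,  f(1) = 17/2,  f(2) = 8,  f(5) = 97/2.
So the maximum is f(5) = 97/2.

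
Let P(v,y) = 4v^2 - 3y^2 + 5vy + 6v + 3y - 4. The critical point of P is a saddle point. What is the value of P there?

-454/73

∂P/∂v = 8v + 5y + 6 = 0 and ∂P/∂y = 5v - 6y + 3 = 0, so (v, y) = (-51/73, -6/73).
The Hessian has P_{vv} = 8, P_{yy} = -6, P_{vy} = 5, giving D = -73 < 0, so the point is a saddle point.
P(-51/73, -6/73) = -454/73.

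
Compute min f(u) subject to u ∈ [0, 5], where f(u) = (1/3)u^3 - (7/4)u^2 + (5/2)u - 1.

-1

The derivative is u^2 - (7/2)u + 5/2, which vanishes at u = 1 and u = 5/2.
Compare values at every candidate in [0, 5]: f(0) = -1; f(1) = 1/12; f(5/2) = -23/48; f(5) = 113/12.
So the minimum is f(0) = -1.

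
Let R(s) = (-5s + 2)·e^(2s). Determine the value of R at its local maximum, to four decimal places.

By the product rule, R'(s) = (-10s - 1)·e^(2s). Since e^(2s) > 0, the only critical point is s = -1/10.
R''(-1/10) has the same sign as -10 < 0, so this is a local maximum.
R(-1/10) = (5/2)·e^(-1/5) ≈ 2.0468.

2.0468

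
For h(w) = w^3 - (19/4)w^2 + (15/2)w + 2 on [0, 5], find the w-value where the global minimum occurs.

0

Differentiating, h'(w) = 3w^2 - (19/2)w + 15/2; which vanishes at w = 3/2 and w = 5/3.
Evaluating at the critical points and endpoints: h(0) = 2,  h(3/2) = 95/16,  h(5/3) = 641/108,  h(5) = 183/4.
The minimum over the interval is 2, attained at w = 0.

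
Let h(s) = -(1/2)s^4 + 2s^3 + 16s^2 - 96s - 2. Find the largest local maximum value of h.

h'(s) = -2s^3 + 6s^2 + 32s - 96. Setting h'(s) = 0 gives s ∈ {-4, 3, 4}.
h''(s) = -6s^2 + 12s + 32. h''(-4) = -112 < 0 ⇒ local maximum; h''(3) = 14 > 0 ⇒ local minimum; h''(4) = -16 < 0 ⇒ local maximum.
So the largest local maximum value is h(-4) = 382.

382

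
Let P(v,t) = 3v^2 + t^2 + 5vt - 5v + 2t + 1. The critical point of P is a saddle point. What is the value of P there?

100/13

∂P/∂v = 6v + 5t - 5 = 0 and ∂P/∂t = 5v + 2t + 2 = 0, so (v, t) = (-20/13, 37/13).
The Hessian has P_{vv} = 6, P_{tt} = 2, P_{vt} = 5, giving D = -13 < 0, so the point is a saddle point.
P(-20/13, 37/13) = 100/13.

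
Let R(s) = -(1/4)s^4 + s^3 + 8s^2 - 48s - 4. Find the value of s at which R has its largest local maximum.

R'(s) = -s^3 + 3s^2 + 16s - 48 = 0 at s = -4, 3, 4.
Since R''(s) = -3s^2 + 6s + 16, we get R''(-4) = -56 < 0 ⇒ local maximum; R''(3) = 7 > 0 ⇒ local minimum; R''(4) = -8 < 0 ⇒ local maximum.
The largest local maximum is R(-4) = 188.

-4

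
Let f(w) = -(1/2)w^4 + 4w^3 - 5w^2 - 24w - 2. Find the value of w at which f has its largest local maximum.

-1

f'(w) = -2w^3 + 12w^2 - 10w - 24. Setting f'(w) = 0 gives w ∈ {-1, 3, 4}.
Second-derivative test with f''(w) = -6w^2 + 24w - 10: f''(-1) = -40 < 0 ⇒ local maximum; f''(3) = 8 > 0 ⇒ local minimum; f''(4) = -10 < 0 ⇒ local maximum.
The largest local maximum is f(-1) = 25/2.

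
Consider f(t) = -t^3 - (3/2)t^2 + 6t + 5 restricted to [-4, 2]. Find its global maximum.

21

The derivative is -3t^2 - 3t + 6, which vanishes at t = -2 and t = 1.
Candidates: f(-4) = 21; f(-2) = -5; f(1) = 17/2; f(2) = 3.
The maximum over the interval is 21, attained at t = -4.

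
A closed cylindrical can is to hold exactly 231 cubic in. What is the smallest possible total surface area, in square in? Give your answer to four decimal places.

With radius r and height h, πr²h = 231 so h = 231/(πr²), and S(r) = 2πr² + 2πrh = 2πr² + 2·231/r.
S'(r) = 4πr − 2·231/r² = 0 ⇒ r³ = 231/(2π), so r ≈ 3.3251 and h = 2r ≈ 6.6503.
S''(r) = 4π + 4·231/r³ > 0, so this is the minimum; S ≈ 208.4119.

208.4119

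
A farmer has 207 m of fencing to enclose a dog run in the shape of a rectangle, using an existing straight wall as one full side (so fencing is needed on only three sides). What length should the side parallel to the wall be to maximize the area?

207/2

Let the sides perpendicular to the wall have length x and the parallel side y, so 2x + y = 207 and the area is A = xy = x(207 − 2x).
A'(x) = 207 − 4x = 0 gives x = 207/4, and A''(x) = −4 < 0 confirms a maximum.
Then y = 207 − 2·207/4 = 207/2 and A = 42849/8.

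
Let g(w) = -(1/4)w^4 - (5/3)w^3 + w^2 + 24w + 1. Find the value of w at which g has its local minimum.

-3

g'(w) = -w^3 - 5w^2 + 2w + 24. Setting g'(w) = 0 gives w ∈ {-4, -3, 2}.
Second-derivative test with g''(w) = -3w^2 - 10w + 2: g''(-4) = -6 < 0 ⇒ local maximum; g''(-3) = 5 > 0 ⇒ local minimum; g''(2) = -30 < 0 ⇒ local maximum.
So the local minimum value is g(-3) = -149/4.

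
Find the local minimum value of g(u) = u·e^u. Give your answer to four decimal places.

g'(u) = 1·e^u + (u)·1·e^u = (u + 1)·e^u. Since e^u > 0, the only critical point is u = -1.
g''(-1) has the same sign as 1 > 0, so this is a local minimum.
g(-1) = (-1)·e^(-1) ≈ -0.3679.

-0.3679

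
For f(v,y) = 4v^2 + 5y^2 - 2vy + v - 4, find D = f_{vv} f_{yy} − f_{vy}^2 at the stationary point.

76

∂f/∂v = 8v - 2y + 1 = 0 and ∂f/∂y = -2v + 10y = 0, so (v, y) = (-5/38, -1/38).
The Hessian has f_{vv} = 8, f_{yy} = 10, f_{vy} = -2, giving D = 76 > 0 with f_{vv} > 0, so the point is a local minimum.
D = (8)·(10) − (-2)^2 = 76.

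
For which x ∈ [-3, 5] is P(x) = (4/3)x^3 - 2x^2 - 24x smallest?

3

The derivative is 4x^2 - 4x - 24, which vanishes at x = -2 and x = 3.
Compare values at every candidate in [-3, 5]: P(-3) = 18; P(-2) = 88/3; P(3) = -54; P(5) = -10/3.
The minimum over the interval is -54, attained at x = 3.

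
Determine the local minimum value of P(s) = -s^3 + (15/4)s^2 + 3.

P'(s) = -3s^2 + (15/2)s = 0 at s = 0, 5/2.
P''(s) = -6s + 15/2. P''(0) = 15/2 > 0 ⇒ local minimum; P''(5/2) = -15/2 < 0 ⇒ local maximum.
The local minimum is P(0) = 3.

3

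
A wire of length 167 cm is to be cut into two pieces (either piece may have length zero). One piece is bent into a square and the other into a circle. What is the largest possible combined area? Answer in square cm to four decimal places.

Let x be the length used for the square. Square side x/4; circle radius (167−x)/(2π).
A(x) = (x/4)² + π·((167−x)/(2π))² = x²/16 + (167−x)²/(4π) for 0 ≤ x ≤ 167. A'(x) = x/8 − (167−x)/(2π) = 0 gives x = 4·167/(π+4) ≈ 93.5366.
A'' > 0, so the interior critical point is a minimum; the maximum is at an endpoint. A(0) = 2219.3361 and A(167) = 1743.0625, so the largest area is 2219.3361.

2219.3361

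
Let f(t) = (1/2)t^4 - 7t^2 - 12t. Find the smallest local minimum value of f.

-117/2

f'(t) = 2t^3 - 14t - 12 = 0 at t = -2, -1, 3.
Since f''(t) = 6t^2 - 14, we get f''(-2) = 10 > 0 ⇒ local minimum; f''(-1) = -8 < 0 ⇒ local maximum; f''(3) = 40 > 0 ⇒ local minimum.
Thus f has its smallest local minimum at t = 3, with value -117/2.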